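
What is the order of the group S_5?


|S_n| = n! (number of permutations of n symbols)
|S_5| = 5! = 120

|S_5| = 120


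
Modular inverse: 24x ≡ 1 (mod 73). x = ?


Use the extended Euclidean algorithm to write 1 = 24·s + 73·t; then s mod 73 is the inverse.
Euclidean algorithm:
  24 = 0·73 + 24
  73 = 3·24 + 1
  24 = 24·1 + 0
gcd(24,73) = 1
Back-substitution gives: 24·(-3) + 73·(1) = 1
So 24⁻¹ ≡ -3 ≡ 70 (mod 73)
Check: 24 × 70 = 1680 ≡ 1 (mod 73) ✓

24⁻¹ ≡ 70 (mod 73)


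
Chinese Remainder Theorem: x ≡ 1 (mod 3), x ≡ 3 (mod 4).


m₁ = 3, m₂ = 4, gcd = 1, so CRT applies. M = m₁·m₂ = 12
Let M₁ = M/m₁ = 4, M₂ = M/m₂ = 3
Find y₁ ≡ M₁⁻¹ (mod m₁): 4⁻¹ ≡ 1 (mod 3)
Find y₂ ≡ M₂⁻¹ (mod m₂): 3⁻¹ ≡ 3 (mod 4)
x = a₁·M₁·y₁ + a₂·M₂·y₂ = 1·4·1 + 3·3·3 = 31
Reduce mod 12: x ≡ 7
Check: 7 mod 3 = 1 ✓, 7 mod 4 = 3 ✓

x ≡ 7 (mod 12)


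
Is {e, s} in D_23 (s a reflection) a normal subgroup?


H = {e, s} in D_23 (s a reflection)
r·s·r⁻¹ = sr⁻² ≠ s for n ≥ 3, so {e, s} is not closed under conjugation

No, not a normal subgroup


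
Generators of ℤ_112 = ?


g generates ℤ_n iff gcd(g,n) = 1
Prime factors of 112: 2, 7
Generators are g ∈ {1,...,111} not divisible by any of these primes.
Generators: {1, 3, 5, 9, 11, 13, 15, 17, 19, 23, 25, 27, 29, 31, 33, 37, 39, 41, 43, 45, 47, 51, 53, 55, 57, 59, 61, 65, 67, 69, 71, 73, 75, 79, 81, 83, 85, 87, 89, 93, 95, 97, 99, 101, 103, 107, 109, 111}
Number of generators = φ(112) = 48

Generators of ℤ_112 = {1, 3, 5, 9, 11, 13, 15, 17, 19, 23, 25, 27, 29, 31, 33, 37, 39, 41, 43, 45, 47, 51, 53, 55, 57, 59, 61, 65, 67, 69, 71, 73, 75, 79, 81, 83, 85, 87, 89, 93, 95, 97, 99, 101, 103, 107, 109, 111}


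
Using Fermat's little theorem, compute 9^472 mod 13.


Fermat's little theorem: if p is prime and gcd(a,p)=1, then a^(p-1) ≡ 1 (mod p)
p = 13 is prime, gcd(9,13) = 1
Reduce exponent: 472 mod 12 = 4
So 9^472 ≡ 9^4 (mod 13)
9^4 mod 13 = 9

9^472 ≡ 9 (mod 13)


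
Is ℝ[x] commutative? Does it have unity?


Polynomial ring over ℝ (an integral domain) is a commutative integral domain with unity 1
Commutative: Yes
Integral domain: Yes
Has unity: Yes

ℝ[x]: Commutative=Yes, Unity=Yes


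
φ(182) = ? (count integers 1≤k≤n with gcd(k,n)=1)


Factor n: 182 = 2 × 7 × 13
φ(n) = n · ∏(1 - 1/p) over distinct primes p | n
φ(182) = 182 · (1 - 1/2) · (1 - 1/7) · (1 - 1/13) = 72

φ(182) = 72


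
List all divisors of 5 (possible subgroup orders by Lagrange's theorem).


Lagrange's theorem: |H| divides |G|
|G| = 5
Divisors of 5: 1, 5

Possible subgroup orders: {1, 5}


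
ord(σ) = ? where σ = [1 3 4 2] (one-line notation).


Cycle decomposition: (2 3 4)
Cycle lengths: 3
Order = lcm(3) = 3

ord(σ) = 3


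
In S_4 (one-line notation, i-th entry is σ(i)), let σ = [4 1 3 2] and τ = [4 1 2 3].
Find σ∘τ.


σ∘τ: apply τ first, then σ
1 →τ 4 →σ 2
2 →τ 1 →σ 4
3 →τ 2 →σ 1
4 →τ 3 →σ 3

σ∘τ = [2 4 1 3]


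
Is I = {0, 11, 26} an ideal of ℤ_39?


Check ideal conditions for I = {0, 11, 26} in ℤ_39:
(1) I is an additive subgroup? No
(2) For r ∈ ℤ_39 and a ∈ I: r·a ∈ I? No  [counterexample: r=2, a=11, r·a mod 39 = 22 ∉ I]

No, I is not an ideal of ℤ_39


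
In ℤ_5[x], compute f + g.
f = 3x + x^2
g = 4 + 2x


Add coefficients mod 5:
x^0: 0 + 4 = 4 (mod 5)
x^1: 3 + 2 = 0 (mod 5)
x^2: 1 + 0 = 1 (mod 5)
Result: 4 + x^2

f + g = 4 + x^2


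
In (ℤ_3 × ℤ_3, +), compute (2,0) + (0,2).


Operation: componentwise addition mod (3, 3)
(2,0) + (0,2) = ((a₁+b₁) mod 3, (a₂+b₂) mod 3) with a = (2,0), b = (0,2)

(2,0) + (0,2) = (2,2)


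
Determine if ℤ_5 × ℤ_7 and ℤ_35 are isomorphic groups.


Comparing ℤ_5 × ℤ_7 and ℤ_35:
gcd(5,7) = 1, so ℤ_5 × ℤ_7 ≅ ℤ_35 (CRT)

Yes, ℤ_5 × ℤ_7 ≅ ℤ_35


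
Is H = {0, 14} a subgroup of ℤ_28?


Subgroup test for H = {0, 14} in (ℤ_28, +):
(1) 0 ∈ H? Yes
(2) Closure: for all a,b ∈ H, (a+b) mod 28 ∈ H? Yes
(3) Inverses: for all a ∈ H, -a mod 28 ∈ H? Yes

Yes, H is a subgroup of ℤ_28


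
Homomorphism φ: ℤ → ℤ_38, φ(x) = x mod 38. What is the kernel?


Kernel = preimage of identity
ker(φ) = {x ∈ ℤ : x ≡ 0 (mod 38)} = 38ℤ = {0, ±38, ±76, ...}

ker(φ) = 38ℤ


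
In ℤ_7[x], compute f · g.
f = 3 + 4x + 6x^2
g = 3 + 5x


Expand and collect like terms; reduce coefficients mod 7:
x^0: 3·3 = 9 ≡ 2 (mod 7)
x^1: 3·5 + 4·3 = 27 ≡ 6 (mod 7)
x^2: 4·5 + 6·3 = 38 ≡ 3 (mod 7)
x^3: 6·5 = 30 ≡ 2 (mod 7)
Result: 2 + 6x + 3x^2 + 2x^3

f · g = 2 + 6x + 3x^2 + 2x^3


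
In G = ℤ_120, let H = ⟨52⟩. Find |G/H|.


|⟨52⟩| = n / gcd(52, 120) = 120 / 4 = 30
H is normal (ℤ_120 is abelian).
|G/H| = |G| / |H| = 120 / 30 = 4

|G/H| = 4


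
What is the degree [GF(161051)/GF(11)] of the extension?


GF(161051) = GF(11^5), so the extension degree is 5

[GF(161051)/GF(11)] = 5


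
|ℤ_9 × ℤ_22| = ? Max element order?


|ℤ_9 × ℤ_22| = 9 × 22 = 198
Max element order = lcm(9,22) = 198
Cyclic? Yes (gcd=1)

|ℤ_9×ℤ_22| = 198, max element order = 198


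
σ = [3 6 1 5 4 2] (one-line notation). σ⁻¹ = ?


To find σ⁻¹, swap domain and range:
σ(1) = 3 → σ⁻¹(3) = 1
σ(2) = 6 → σ⁻¹(6) = 2
σ(3) = 1 → σ⁻¹(1) = 3
σ(4) = 5 → σ⁻¹(5) = 4
σ(5) = 4 → σ⁻¹(4) = 5
σ(6) = 2 → σ⁻¹(2) = 6

σ⁻¹ = [3 6 1 5 4 2]


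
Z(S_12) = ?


Z(G) = {g ∈ G | gx = xg for all x ∈ G}
S_n is non-abelian for n ≥ 3; Z(S_12) is trivial

Z(S_12) = {e}


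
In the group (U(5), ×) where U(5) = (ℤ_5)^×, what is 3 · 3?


Operation: multiplication mod 5
3 · 3 = (a × b) mod 5 with a = 3, b = 3

3 · 3 = 4


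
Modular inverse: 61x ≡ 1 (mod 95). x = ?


Use the extended Euclidean algorithm to write 1 = 61·s + 95·t; then s mod 95 is the inverse.
Euclidean algorithm:
  61 = 0·95 + 61
  95 = 1·61 + 34
  61 = 1·34 + 27
  34 = 1·27 + 7
  27 = 3·7 + 6
  7 = 1·6 + 1
  6 = 6·1 + 0
gcd(61,95) = 1
Back-substitution gives: 61·(-14) + 95·(9) = 1
So 61⁻¹ ≡ -14 ≡ 81 (mod 95)
Check: 61 × 81 = 4941 ≡ 1 (mod 95) ✓

61⁻¹ ≡ 81 (mod 95)


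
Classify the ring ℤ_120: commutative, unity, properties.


ℤ_120 is a commutative ring with unity 1; 120 = 2×60 is composite, so 2·60 ≡ 0 gives zero divisors (not an integral domain)
Commutative: Yes
Integral domain: No
Has unity: Yes

ℤ_120: Commutative=Yes, Unity=Yes


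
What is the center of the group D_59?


Z(G) = {g ∈ G | gx = xg for all x ∈ G}
For odd n, Z(D_n) = {e}: no nontrivial rotation commutes with all reflections

Z(D_59) = {e}


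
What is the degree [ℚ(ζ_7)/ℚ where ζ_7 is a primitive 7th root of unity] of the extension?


[ℚ(ζ_n):ℚ] = deg Φ_n(x) = φ(n). Here φ(7) = 6

[ℚ(ζ_7)/ℚ where ζ_7 is a primitive 7th root of unity] = 6


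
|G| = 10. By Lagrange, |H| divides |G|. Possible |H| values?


Lagrange's theorem: |H| divides |G|
|G| = 10
Divisors of 10: 1, 2, 5, 10

Possible subgroup orders: {1, 2, 5, 10}


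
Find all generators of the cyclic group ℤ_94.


g generates ℤ_n iff gcd(g,n) = 1
Prime factors of 94: 2, 47
Generators are g ∈ {1,...,93} not divisible by any of these primes.
Generators: {1, 3, 5, 7, 9, 11, 13, 15, 17, 19, 21, 23, 25, 27, 29, 31, 33, 35, 37, 39, 41, 43, 45, 49, 51, 53, 55, 57, 59, 61, 63, 65, 67, 69, 71, 73, 75, 77, 79, 81, 83, 85, 87, 89, 91, 93}
Number of generators = φ(94) = 46

Generators of ℤ_94 = {1, 3, 5, 7, 9, 11, 13, 15, 17, 19, 21, 23, 25, 27, 29, 31, 33, 35, 37, 39, 41, 43, 45, 49, 51, 53, 55, 57, 59, 61, 63, 65, 67, 69, 71, 73, 75, 77, 79, 81, 83, 85, 87, 89, 91, 93}


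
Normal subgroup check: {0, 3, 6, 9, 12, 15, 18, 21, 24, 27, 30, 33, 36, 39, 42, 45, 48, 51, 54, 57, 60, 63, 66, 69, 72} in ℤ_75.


H = {0, 3, 6, 9, 12, 15, 18, 21, 24, 27, 30, 33, 36, 39, 42, 45, 48, 51, 54, 57, 60, 63, 66, 69, 72} in ℤ_75
ℤ_75 is abelian; every subgroup of an abelian group is normal

Yes, normal subgroup


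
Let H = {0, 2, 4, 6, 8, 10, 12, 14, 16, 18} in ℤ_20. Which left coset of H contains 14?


14 + H = {14 + h (mod 20) : h ∈ H}
14+0=14, 14+2=16, 14+4=18, 14+6=0, 14+8=2, 14+10=4, 14+12=6, 14+14=8, 14+16=10, 14+18=12
14 + H = {0, 2, 4, 6, 8, 10, 12, 14, 16, 18} = 0 + H

14 + H = {0, 2, 4, 6, 8, 10, 12, 14, 16, 18}


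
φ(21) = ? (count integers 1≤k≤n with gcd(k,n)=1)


φ(n) = count of k ∈ {1,...,n} with gcd(k,n)=1
Coprimes to 21: {1, 2, 4, 5, 8, 10, 11, 13, 16, 17, 19, 20}
Count: 12

φ(21) = 12


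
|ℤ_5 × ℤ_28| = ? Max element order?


|ℤ_5 × ℤ_28| = 5 × 28 = 140
Max element order = lcm(5,28) = 140
Cyclic? Yes (gcd=1)

|ℤ_5×ℤ_28| = 140, max element order = 140


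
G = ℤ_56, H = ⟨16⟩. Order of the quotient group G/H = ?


|⟨16⟩| = n / gcd(16, 56) = 56 / 8 = 7
H is normal (ℤ_56 is abelian).
|G/H| = |G| / |H| = 56 / 7 = 8

|G/H| = 8


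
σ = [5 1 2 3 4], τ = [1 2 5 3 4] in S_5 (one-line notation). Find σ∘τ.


σ∘τ: apply τ first, then σ
1 →τ 1 →σ 5
2 →τ 2 →σ 1
3 →τ 5 →σ 4
4 →τ 3 →σ 2
5 →τ 4 →σ 3

σ∘τ = [5 1 4 2 3]


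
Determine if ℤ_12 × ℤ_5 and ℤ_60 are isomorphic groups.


Comparing ℤ_12 × ℤ_5 and ℤ_60:
gcd(12,5) = 1, so ℤ_12 × ℤ_5 ≅ ℤ_60 (CRT)

Yes, ℤ_12 × ℤ_5 ≅ ℤ_60


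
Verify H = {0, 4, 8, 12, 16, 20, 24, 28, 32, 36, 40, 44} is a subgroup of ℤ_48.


Subgroup test for H = {0, 4, 8, 12, 16, 20, 24, 28, 32, 36, 40, 44} in (ℤ_48, +):
(1) 0 ∈ H? Yes
(2) Closure: for all a,b ∈ H, (a+b) mod 48 ∈ H? Yes
(3) Inverses: for all a ∈ H, -a mod 48 ∈ H? Yes

Yes, H is a subgroup of ℤ_48


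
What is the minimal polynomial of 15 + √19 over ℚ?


Let α = 15 + √19. Then α - 15 = √19, so (α - 15)² = 19, giving α² - 30α + 206 = 0. Degree 2 and α ∉ ℚ, so this is the minimal polynomial.

Minimal polynomial: x² - 30x + 206


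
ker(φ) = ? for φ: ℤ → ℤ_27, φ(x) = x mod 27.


Kernel = preimage of identity
ker(φ) = {x ∈ ℤ : x ≡ 0 (mod 27)} = 27ℤ = {0, ±27, ±54, ...}

ker(φ) = 27ℤ


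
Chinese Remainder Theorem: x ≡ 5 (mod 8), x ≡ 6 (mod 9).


m₁ = 8, m₂ = 9, gcd = 1, so CRT applies. M = m₁·m₂ = 72
Let M₁ = M/m₁ = 9, M₂ = M/m₂ = 8
Find y₁ ≡ M₁⁻¹ (mod m₁): 9⁻¹ ≡ 1 (mod 8)
Find y₂ ≡ M₂⁻¹ (mod m₂): 8⁻¹ ≡ 8 (mod 9)
x = a₁·M₁·y₁ + a₂·M₂·y₂ = 5·9·1 + 6·8·8 = 429
Reduce mod 72: x ≡ 69
Check: 69 mod 8 = 5 ✓, 69 mod 9 = 6 ✓

x ≡ 69 (mod 72)


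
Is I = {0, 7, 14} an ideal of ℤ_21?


Check ideal conditions for I = {0, 7, 14} in ℤ_21:
(1) I is an additive subgroup? Yes
(2) For r ∈ ℤ_21 and a ∈ I: r·a ∈ I? Yes

Yes, I is an ideal of ℤ_21


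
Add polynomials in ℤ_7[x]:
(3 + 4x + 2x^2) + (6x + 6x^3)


Add coefficients mod 7:
x^0: 3 + 0 = 3 (mod 7)
x^1: 4 + 6 = 3 (mod 7)
x^2: 2 + 0 = 2 (mod 7)
x^3: 0 + 6 = 6 (mod 7)
Result: 3 + 3x + 2x^2 + 6x^3

f + g = 3 + 3x + 2x^2 + 6x^3


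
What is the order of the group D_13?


|D_n| = 2n (n rotations and n reflections)
|D_13| = 2×13 = 26

|D_13| = 26


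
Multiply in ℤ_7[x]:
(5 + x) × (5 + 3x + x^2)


Expand and collect like terms; reduce coefficients mod 7:
x^0: 5·5 = 25 ≡ 4 (mod 7)
x^1: 5·3 + 1·5 = 20 ≡ 6 (mod 7)
x^2: 5·1 + 1·3 = 8 ≡ 1 (mod 7)
x^3: 1·1 = 1 ≡ 1 (mod 7)
Result: 4 + 6x + x^2 + x^3

f · g = 4 + 6x + x^2 + x^3


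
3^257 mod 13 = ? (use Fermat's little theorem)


Fermat's little theorem: if p is prime and gcd(a,p)=1, then a^(p-1) ≡ 1 (mod p)
p = 13 is prime, gcd(3,13) = 1
Reduce exponent: 257 mod 12 = 5
So 3^257 ≡ 3^5 (mod 13)
3^5 mod 13 = 9

3^257 ≡ 9 (mod 13)


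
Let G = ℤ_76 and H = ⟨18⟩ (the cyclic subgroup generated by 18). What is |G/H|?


|⟨18⟩| = n / gcd(18, 76) = 76 / 2 = 38
H is normal (ℤ_76 is abelian).
|G/H| = |G| / |H| = 76 / 38 = 2

|G/H| = 2


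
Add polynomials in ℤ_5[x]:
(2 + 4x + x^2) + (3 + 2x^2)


Add coefficients mod 5:
x^0: 2 + 3 = 0 (mod 5)
x^1: 4 + 0 = 4 (mod 5)
x^2: 1 + 2 = 3 (mod 5)
Result: 4x + 3x^2

f + g = 4x + 3x^2


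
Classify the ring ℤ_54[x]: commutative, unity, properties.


ℤ_54 has zero divisors (2·27 ≡ 0), and these lift to constant zero divisors in ℤ_54[x]; so not an integral domain
Commutative: Yes
Integral domain: No
Has unity: Yes

ℤ_54[x]: Commutative=Yes, Unity=Yes


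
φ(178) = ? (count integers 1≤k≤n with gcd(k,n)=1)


Factor n: 178 = 2 × 89
φ(n) = n · ∏(1 - 1/p) over distinct primes p | n
φ(178) = 178 · (1 - 1/2) · (1 - 1/89) = 88

φ(178) = 88


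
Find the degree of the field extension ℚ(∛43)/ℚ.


∛43 has minimal polynomial x³ - 43 (irreducible over ℚ since 43 is not a perfect cube)

[ℚ(∛43)/ℚ] = 3


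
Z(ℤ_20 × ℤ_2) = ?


Z(G) = {g ∈ G | gx = xg for all x ∈ G}
Direct product of abelian groups is abelian, so Z(G) = G

Z(ℤ_20 × ℤ_2) = ℤ_20 × ℤ_2


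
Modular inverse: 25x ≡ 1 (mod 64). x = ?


Use the extended Euclidean algorithm to write 1 = 25·s + 64·t; then s mod 64 is the inverse.
Euclidean algorithm:
  25 = 0·64 + 25
  64 = 2·25 + 14
  25 = 1·14 + 11
  14 = 1·11 + 3
  11 = 3·3 + 2
  3 = 1·2 + 1
  2 = 2·1 + 0
gcd(25,64) = 1
Back-substitution gives: 25·(-23) + 64·(9) = 1
So 25⁻¹ ≡ -23 ≡ 41 (mod 64)
Check: 25 × 41 = 1025 ≡ 1 (mod 64) ✓

25⁻¹ ≡ 41 (mod 64)


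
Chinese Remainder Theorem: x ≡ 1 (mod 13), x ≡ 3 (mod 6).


m₁ = 13, m₂ = 6, gcd = 1, so CRT applies. M = m₁·m₂ = 78
Let M₁ = M/m₁ = 6, M₂ = M/m₂ = 13
Find y₁ ≡ M₁⁻¹ (mod m₁): 6⁻¹ ≡ 11 (mod 13)
Find y₂ ≡ M₂⁻¹ (mod m₂): 13⁻¹ ≡ 1 (mod 6)
x = a₁·M₁·y₁ + a₂·M₂·y₂ = 1·6·11 + 3·13·1 = 105
Reduce mod 78: x ≡ 27
Check: 27 mod 13 = 1 ✓, 27 mod 6 = 3 ✓

x ≡ 27 (mod 78)


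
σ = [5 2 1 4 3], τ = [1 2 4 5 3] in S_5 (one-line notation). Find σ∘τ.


σ∘τ: apply τ first, then σ
1 →τ 1 →σ 5
2 →τ 2 →σ 2
3 →τ 4 →σ 4
4 →τ 5 →σ 3
5 →τ 3 →σ 1

σ∘τ = [5 2 4 3 1]


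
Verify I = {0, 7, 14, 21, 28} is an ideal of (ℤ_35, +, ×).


Check ideal conditions for I = {0, 7, 14, 21, 28} in ℤ_35:
(1) I is an additive subgroup? Yes
(2) For r ∈ ℤ_35 and a ∈ I: r·a ∈ I? Yes

Yes, I is an ideal of ℤ_35


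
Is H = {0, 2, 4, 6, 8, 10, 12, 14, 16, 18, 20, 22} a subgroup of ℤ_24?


Subgroup test for H = {0, 2, 4, 6, 8, 10, 12, 14, 16, 18, 20, 22} in (ℤ_24, +):
(1) 0 ∈ H? Yes
(2) Closure: for all a,b ∈ H, (a+b) mod 24 ∈ H? Yes
(3) Inverses: for all a ∈ H, -a mod 24 ∈ H? Yes

Yes, H is a subgroup of ℤ_24


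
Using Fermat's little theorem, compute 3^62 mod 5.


Fermat's little theorem: if p is prime and gcd(a,p)=1, then a^(p-1) ≡ 1 (mod p)
p = 5 is prime, gcd(3,5) = 1
Reduce exponent: 62 mod 4 = 2
So 3^62 ≡ 3^2 (mod 5)
3^2 mod 5 = 4

3^62 ≡ 4 (mod 5)


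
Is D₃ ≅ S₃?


Comparing D₃ and S₃:
Both are the unique non-abelian group of order 6

Yes, D₃ ≅ S₃


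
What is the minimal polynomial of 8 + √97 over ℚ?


Let α = 8 + √97. Then α - 8 = √97, so (α - 8)² = 97, giving α² - 16α - 33 = 0. Degree 2 and α ∉ ℚ, so this is the minimal polynomial.

Minimal polynomial: x² - 16x - 33


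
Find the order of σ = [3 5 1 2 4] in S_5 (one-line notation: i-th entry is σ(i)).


Cycle decomposition: (1 3) (2 5 4)
Cycle lengths: 2, 3
Order = lcm(2, 3) = 6

ord(σ) = 6


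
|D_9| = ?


|D_n| = 2n (n rotations and n reflections)
|D_9| = 2×9 = 18

|D_9| = 18


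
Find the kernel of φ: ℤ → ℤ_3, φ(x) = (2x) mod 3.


Kernel = preimage of identity
ker(φ) = {x ∈ ℤ : 2x ≡ 0 (mod 3)}. gcd(2,3) = 1, so 2x ≡ 0 (mod 3) ⟺ x ≡ 0 (mod 3/1 = 3). Hence ker(φ) = 3ℤ

ker(φ) = 3ℤ


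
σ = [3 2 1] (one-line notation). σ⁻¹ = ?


To find σ⁻¹, swap domain and range:
σ(1) = 3 → σ⁻¹(3) = 1
σ(2) = 2 → σ⁻¹(2) = 2
σ(3) = 1 → σ⁻¹(1) = 3

σ⁻¹ = [3 2 1]


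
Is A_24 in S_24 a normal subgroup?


H = A_24 in S_24
A_24 has index 2 in S_24, and every subgroup of index 2 is normal

Yes, normal subgroup


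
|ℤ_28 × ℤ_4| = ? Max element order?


|ℤ_28 × ℤ_4| = 28 × 4 = 112
Max element order = lcm(28,4) = 28
Cyclic? No (gcd=4)

|ℤ_28×ℤ_4| = 112, max element order = 28


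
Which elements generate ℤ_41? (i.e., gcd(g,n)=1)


g generates ℤ_n iff gcd(g,n) = 1
Prime factors of 41: 41
Generators are g ∈ {1,...,40} not divisible by any of these primes.
Generators: {1, 2, 3, 4, 5, 6, 7, 8, 9, 10, 11, 12, 13, 14, 15, 16, 17, 18, 19, 20, 21, 22, 23, 24, 25, 26, 27, 28, 29, 30, 31, 32, 33, 34, 35, 36, 37, 38, 39, 40}
Number of generators = φ(41) = 40

Generators of ℤ_41 = {1, 2, 3, 4, 5, 6, 7, 8, 9, 10, 11, 12, 13, 14, 15, 16, 17, 18, 19, 20, 21, 22, 23, 24, 25, 26, 27, 28, 29, 30, 31, 32, 33, 34, 35, 36, 37, 38, 39, 40}


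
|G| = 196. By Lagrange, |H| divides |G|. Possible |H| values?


Lagrange's theorem: |H| divides |G|
|G| = 196
Divisors of 196: 1, 2, 4, 7, 14, 28, 49, 98, 196

Possible subgroup orders: {1, 2, 4, 7, 14, 28, 49, 98, 196}


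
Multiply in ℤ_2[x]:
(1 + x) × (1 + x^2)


Expand and collect like terms; reduce coefficients mod 2:
x^0: 1·1 = 1 ≡ 1 (mod 2)
x^1: 1·0 + 1·1 = 1 ≡ 1 (mod 2)
x^2: 1·1 + 1·0 = 1 ≡ 1 (mod 2)
x^3: 1·1 = 1 ≡ 1 (mod 2)
Result: 1 + x + x^2 + x^3

f · g = 1 + x + x^2 + x^3


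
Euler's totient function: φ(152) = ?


Factor n: 152 = 2^3 × 19
φ(n) = n · ∏(1 - 1/p) over distinct primes p | n
φ(152) = 152 · (1 - 1/2) · (1 - 1/19) = 72

φ(152) = 72


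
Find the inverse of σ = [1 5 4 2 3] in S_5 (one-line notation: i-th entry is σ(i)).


To find σ⁻¹, swap domain and range:
σ(1) = 1 → σ⁻¹(1) = 1
σ(2) = 5 → σ⁻¹(5) = 2
σ(3) = 4 → σ⁻¹(4) = 3
σ(4) = 2 → σ⁻¹(2) = 4
σ(5) = 3 → σ⁻¹(3) = 5

σ⁻¹ = [1 4 5 3 2]


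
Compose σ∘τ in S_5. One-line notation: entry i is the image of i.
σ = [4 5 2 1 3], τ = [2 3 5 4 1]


σ∘τ: apply τ first, then σ
1 →τ 2 →σ 5
2 →τ 3 →σ 2
3 →τ 5 →σ 3
4 →τ 4 →σ 1
5 →τ 1 →σ 4

σ∘τ = [5 2 3 1 4]


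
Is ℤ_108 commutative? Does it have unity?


ℤ_108 is a commutative ring with unity 1; 108 = 2×54 is composite, so 2·54 ≡ 0 gives zero divisors (not an integral domain)
Commutative: Yes
Integral domain: No
Has unity: Yes

ℤ_108: Commutative=Yes, Unity=Yes


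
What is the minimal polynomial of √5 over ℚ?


√5 satisfies x² - 5 = 0, irreducible over ℚ since 5 is squarefree

Minimal polynomial: x² - 5


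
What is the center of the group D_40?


Z(G) = {g ∈ G | gx = xg for all x ∈ G}
For even n, Z(D_n) = {e, r^(n/2)}: the 180° rotation r^20 commutes with every reflection and rotation

Z(D_40) = {e, r^20}


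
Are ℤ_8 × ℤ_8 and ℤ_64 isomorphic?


Comparing ℤ_8 × ℤ_8 and ℤ_64:
gcd(8,8) = 8 ≠ 1. Max element order in ℤ_8×ℤ_8 is lcm(8,8) = 8 < 64, so it has no element of order 64

No, ℤ_8 × ℤ_8 ≇ ℤ_64


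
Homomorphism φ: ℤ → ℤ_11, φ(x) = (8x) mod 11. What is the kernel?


Kernel = preimage of identity
ker(φ) = {x ∈ ℤ : 8x ≡ 0 (mod 11)}. gcd(8,11) = 1, so 8x ≡ 0 (mod 11) ⟺ x ≡ 0 (mod 11/1 = 11). Hence ker(φ) = 11ℤ

ker(φ) = 11ℤ


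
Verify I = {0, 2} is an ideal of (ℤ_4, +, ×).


Check ideal conditions for I = {0, 2} in ℤ_4:
(1) I is an additive subgroup? Yes
(2) For r ∈ ℤ_4 and a ∈ I: r·a ∈ I? Yes

Yes, I is an ideal of ℤ_4


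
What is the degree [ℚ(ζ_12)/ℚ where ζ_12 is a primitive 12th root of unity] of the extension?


[ℚ(ζ_n):ℚ] = deg Φ_n(x) = φ(n). Here φ(12) = 4

[ℚ(ζ_12)/ℚ where ζ_12 is a primitive 12th root of unity] = 4


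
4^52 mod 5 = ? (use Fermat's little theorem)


Fermat's little theorem: if p is prime and gcd(a,p)=1, then a^(p-1) ≡ 1 (mod p)
p = 5 is prime, gcd(4,5) = 1
Reduce exponent: 52 mod 4 = 0
So 4^52 ≡ 4^0 (mod 5)
4^0 = 1

4^52 ≡ 1 (mod 5)


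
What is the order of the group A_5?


|A_n| = n!/2 (even permutations)
|A_5| = 5!/2 = 120/2 = 60

|A_5| = 60


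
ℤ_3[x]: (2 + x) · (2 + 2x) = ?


Expand and collect like terms; reduce coefficients mod 3:
x^0: 2·2 = 4 ≡ 1 (mod 3)
x^1: 2·2 + 1·2 = 6 ≡ 0 (mod 3)
x^2: 1·2 = 2 ≡ 2 (mod 3)
Result: 1 + 2x^2

f · g = 1 + 2x^2


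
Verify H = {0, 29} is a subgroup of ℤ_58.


Subgroup test for H = {0, 29} in (ℤ_58, +):
(1) 0 ∈ H? Yes
(2) Closure: for all a,b ∈ H, (a+b) mod 58 ∈ H? Yes
(3) Inverses: for all a ∈ H, -a mod 58 ∈ H? Yes

Yes, H is a subgroup of ℤ_58


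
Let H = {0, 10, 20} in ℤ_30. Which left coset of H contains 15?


15 + H = {15 + h (mod 30) : h ∈ H}
15+0=15, 15+10=25, 15+20=5
15 + H = {5, 15, 25} = 5 + H

15 + H = {5, 15, 25}


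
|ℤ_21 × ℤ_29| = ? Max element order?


|ℤ_21 × ℤ_29| = 21 × 29 = 609
Max element order = lcm(21,29) = 609
Cyclic? Yes (gcd=1)

|ℤ_21×ℤ_29| = 609, max element order = 609


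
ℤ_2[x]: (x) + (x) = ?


Add coefficients mod 2:
x^0: 0 + 0 = 0 (mod 2)
x^1: 1 + 1 = 0 (mod 2)
Result: 0

f + g = 0


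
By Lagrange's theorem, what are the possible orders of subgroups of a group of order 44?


Lagrange's theorem: |H| divides |G|
|G| = 44
Divisors of 44: 1, 2, 4, 11, 22, 44

Possible subgroup orders: {1, 2, 4, 11, 22, 44}


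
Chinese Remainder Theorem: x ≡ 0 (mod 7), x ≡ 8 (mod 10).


m₁ = 7, m₂ = 10, gcd = 1, so CRT applies. M = m₁·m₂ = 70
Let M₁ = M/m₁ = 10, M₂ = M/m₂ = 7
Find y₁ ≡ M₁⁻¹ (mod m₁): 10⁻¹ ≡ 5 (mod 7)
Find y₂ ≡ M₂⁻¹ (mod m₂): 7⁻¹ ≡ 3 (mod 10)
x = a₁·M₁·y₁ + a₂·M₂·y₂ = 0·10·5 + 8·7·3 = 168
Reduce mod 70: x ≡ 28
Check: 28 mod 7 = 0 ✓, 28 mod 10 = 8 ✓

x ≡ 28 (mod 70)


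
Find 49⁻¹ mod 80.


Use the extended Euclidean algorithm to write 1 = 49·s + 80·t; then s mod 80 is the inverse.
Euclidean algorithm:
  49 = 0·80 + 49
  80 = 1·49 + 31
  49 = 1·31 + 18
  31 = 1·18 + 13
  18 = 1·13 + 5
  13 = 2·5 + 3
  5 = 1·3 + 2
  3 = 1·2 + 1
  2 = 2·1 + 0
gcd(49,80) = 1
Back-substitution gives: 49·(-31) + 80·(19) = 1
So 49⁻¹ ≡ -31 ≡ 49 (mod 80)
Check: 49 × 49 = 2401 ≡ 1 (mod 80) ✓

49⁻¹ ≡ 49 (mod 80)


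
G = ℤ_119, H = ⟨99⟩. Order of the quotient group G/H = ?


|⟨99⟩| = n / gcd(99, 119) = 119 / 1 = 119
H is normal (ℤ_119 is abelian).
|G/H| = |G| / |H| = 119 / 119 = 1

|G/H| = 1


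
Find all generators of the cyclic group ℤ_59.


g generates ℤ_n iff gcd(g,n) = 1
Prime factors of 59: 59
Generators are g ∈ {1,...,58} not divisible by any of these primes.
Generators: {1, 2, 3, 4, 5, 6, 7, 8, 9, 10, 11, 12, 13, 14, 15, 16, 17, 18, 19, 20, 21, 22, 23, 24, 25, 26, 27, 28, 29, 30, 31, 32, 33, 34, 35, 36, 37, 38, 39, 40, 41, 42, 43, 44, 45, 46, 47, 48, 49, 50, 51, 52, 53, 54, 55, 56, 57, 58}
Number of generators = φ(59) = 58

Generators of ℤ_59 = {1, 2, 3, 4, 5, 6, 7, 8, 9, 10, 11, 12, 13, 14, 15, 16, 17, 18, 19, 20, 21, 22, 23, 24, 25, 26, 27, 28, 29, 30, 31, 32, 33, 34, 35, 36, 37, 38, 39, 40, 41, 42, 43, 44, 45, 46, 47, 48, 49, 50, 51, 52, 53, 54, 55, 56, 57, 58}


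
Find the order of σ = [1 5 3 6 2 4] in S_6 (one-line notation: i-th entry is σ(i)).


Cycle decomposition: (2 5) (4 6)
Cycle lengths: 2, 2
Order = lcm(2, 2) = 2

ord(σ) = 2


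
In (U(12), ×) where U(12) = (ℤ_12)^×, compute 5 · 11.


Operation: multiplication mod 12
5 · 11 = (a × b) mod 12 with a = 5, b = 11

5 · 11 = 7


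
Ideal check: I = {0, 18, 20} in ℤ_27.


Check ideal conditions for I = {0, 18, 20} in ℤ_27:
(1) I is an additive subgroup? No
(2) For r ∈ ℤ_27 and a ∈ I: r·a ∈ I? No  [counterexample: r=2, a=18, r·a mod 27 = 9 ∉ I]

No, I is not an ideal of ℤ_27


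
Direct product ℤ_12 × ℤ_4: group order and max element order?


|ℤ_12 × ℤ_4| = 12 × 4 = 48
Max element order = lcm(12,4) = 12
Cyclic? No (gcd=4)

|ℤ_12×ℤ_4| = 48, max element order = 12


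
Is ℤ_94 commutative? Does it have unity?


ℤ_94 is a commutative ring with unity 1; 94 = 2×47 is composite, so 2·47 ≡ 0 gives zero divisors (not an integral domain)
Commutative: Yes
Integral domain: No
Has unity: Yes

ℤ_94: Commutative=Yes, Unity=Yes


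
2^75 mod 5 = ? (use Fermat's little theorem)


Fermat's little theorem: if p is prime and gcd(a,p)=1, then a^(p-1) ≡ 1 (mod p)
p = 5 is prime, gcd(2,5) = 1
Reduce exponent: 75 mod 4 = 3
So 2^75 ≡ 2^3 (mod 5)
2^3 mod 5 = 3

2^75 ≡ 3 (mod 5)


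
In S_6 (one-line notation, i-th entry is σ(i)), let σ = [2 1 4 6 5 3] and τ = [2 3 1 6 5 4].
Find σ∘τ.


σ∘τ: apply τ first, then σ
1 →τ 2 →σ 1
2 →τ 3 →σ 4
3 →τ 1 →σ 2
4 →τ 6 →σ 3
5 →τ 5 →σ 5
6 →τ 4 →σ 6

σ∘τ = [1 4 2 3 5 6]


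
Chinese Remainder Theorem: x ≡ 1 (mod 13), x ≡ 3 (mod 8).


m₁ = 13, m₂ = 8, gcd = 1, so CRT applies. M = m₁·m₂ = 104
Let M₁ = M/m₁ = 8, M₂ = M/m₂ = 13
Find y₁ ≡ M₁⁻¹ (mod m₁): 8⁻¹ ≡ 5 (mod 13)
Find y₂ ≡ M₂⁻¹ (mod m₂): 13⁻¹ ≡ 5 (mod 8)
x = a₁·M₁·y₁ + a₂·M₂·y₂ = 1·8·5 + 3·13·5 = 235
Reduce mod 104: x ≡ 27
Check: 27 mod 13 = 1 ✓, 27 mod 8 = 3 ✓

x ≡ 27 (mod 104)


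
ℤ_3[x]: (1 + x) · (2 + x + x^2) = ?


Expand and collect like terms; reduce coefficients mod 3:
x^0: 1·2 = 2 ≡ 2 (mod 3)
x^1: 1·1 + 1·2 = 3 ≡ 0 (mod 3)
x^2: 1·1 + 1·1 = 2 ≡ 2 (mod 3)
x^3: 1·1 = 1 ≡ 1 (mod 3)
Result: 2 + 2x^2 + x^3

f · g = 2 + 2x^2 + x^3


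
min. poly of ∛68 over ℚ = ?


∛68 satisfies x³ - 68 = 0, irreducible over ℚ (no rational root; 68 is not a perfect cube)

Minimal polynomial: x³ - 68


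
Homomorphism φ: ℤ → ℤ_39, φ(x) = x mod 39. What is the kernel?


Kernel = preimage of identity
ker(φ) = {x ∈ ℤ : x ≡ 0 (mod 39)} = 39ℤ = {0, ±39, ±78, ...}

ker(φ) = 39ℤ


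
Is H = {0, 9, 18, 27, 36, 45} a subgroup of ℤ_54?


Subgroup test for H = {0, 9, 18, 27, 36, 45} in (ℤ_54, +):
(1) 0 ∈ H? Yes
(2) Closure: for all a,b ∈ H, (a+b) mod 54 ∈ H? Yes
(3) Inverses: for all a ∈ H, -a mod 54 ∈ H? Yes

Yes, H is a subgroup of ℤ_54


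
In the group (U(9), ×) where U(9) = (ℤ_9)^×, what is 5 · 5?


Operation: multiplication mod 9
5 · 5 = (a × b) mod 9 with a = 5, b = 5

5 · 5 = 7


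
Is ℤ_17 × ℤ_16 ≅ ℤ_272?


Comparing ℤ_17 × ℤ_16 and ℤ_272:
gcd(17,16) = 1, so ℤ_17 × ℤ_16 ≅ ℤ_272 (CRT)

Yes, ℤ_17 × ℤ_16 ≅ ℤ_272


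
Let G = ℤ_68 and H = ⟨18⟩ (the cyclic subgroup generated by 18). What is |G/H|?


|⟨18⟩| = n / gcd(18, 68) = 68 / 2 = 34
H is normal (ℤ_68 is abelian).
|G/H| = |G| / |H| = 68 / 34 = 2

|G/H| = 2


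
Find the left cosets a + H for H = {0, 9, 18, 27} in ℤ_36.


H = {0, 9, 18, 27}, |H| = 4
Number of cosets = |G|/|H| = 36/4 = 9
0 + H = {0, 9, 18, 27}
1 + H = {1, 10, 19, 28}
2 + H = {2, 11, 20, 29}
3 + H = {3, 12, 21, 30}
4 + H = {4, 13, 22, 31}
5 + H = {5, 14, 23, 32}
6 + H = {6, 15, 24, 33}
7 + H = {7, 16, 25, 34}
8 + H = {8, 17, 26, 35}

Cosets: 0+H={0,9,18,27}; 1+H={1,10,19,28}; 2+H={2,11,20,29}; 3+H={3,12,21,30}; 4+H={4,13,22,31}; 5+H={5,14,23,32}; 6+H={6,15,24,33}; 7+H={7,16,25,34}; 8+H={8,17,26,35}


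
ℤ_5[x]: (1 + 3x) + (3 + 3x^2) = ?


Add coefficients mod 5:
x^0: 1 + 3 = 4 (mod 5)
x^1: 3 + 0 = 3 (mod 5)
x^2: 0 + 3 = 3 (mod 5)
Result: 4 + 3x + 3x^2

f + g = 4 + 3x + 3x^2


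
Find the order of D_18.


|D_n| = 2n (n rotations and n reflections)
|D_18| = 2×18 = 36

|D_18| = 36


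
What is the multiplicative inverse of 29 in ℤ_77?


Use the extended Euclidean algorithm to write 1 = 29·s + 77·t; then s mod 77 is the inverse.
Euclidean algorithm:
  29 = 0·77 + 29
  77 = 2·29 + 19
  29 = 1·19 + 10
  19 = 1·10 + 9
  10 = 1·9 + 1
  9 = 9·1 + 0
gcd(29,77) = 1
Back-substitution gives: 29·(8) + 77·(-3) = 1
So 29⁻¹ ≡ 8 ≡ 8 (mod 77)
Check: 29 × 8 = 232 ≡ 1 (mod 77) ✓

29⁻¹ ≡ 8 (mod 77)


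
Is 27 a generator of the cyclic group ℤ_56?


g generates ℤ_n iff gcd(g, n) = 1
gcd(27, 56) = 1
Since gcd = 1, 27 is a generator.

Yes, 27 generates ℤ_56


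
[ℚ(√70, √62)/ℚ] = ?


[ℚ(√70,√62):ℚ] = [ℚ(√70,√62):ℚ(√70)]·[ℚ(√70):ℚ] = 2·2 = 4

[ℚ(√70, √62)/ℚ] = 4


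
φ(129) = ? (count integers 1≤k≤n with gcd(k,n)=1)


Factor n: 129 = 3 × 43
φ(n) = n · ∏(1 - 1/p) over distinct primes p | n
φ(129) = 129 · (1 - 1/3) · (1 - 1/43) = 84

φ(129) = 84


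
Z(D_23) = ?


Z(G) = {g ∈ G | gx = xg for all x ∈ G}
For odd n, Z(D_n) = {e}: no nontrivial rotation commutes with all reflections

Z(D_23) = {e}


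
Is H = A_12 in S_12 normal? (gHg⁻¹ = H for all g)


H = A_12 in S_12
A_12 has index 2 in S_12, and every subgroup of index 2 is normal

Yes, normal subgroup


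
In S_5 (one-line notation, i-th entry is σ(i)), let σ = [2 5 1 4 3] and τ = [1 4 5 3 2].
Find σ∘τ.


σ∘τ: apply τ first, then σ
1 →τ 1 →σ 2
2 →τ 4 →σ 4
3 →τ 5 →σ 3
4 →τ 3 →σ 1
5 →τ 2 →σ 5

σ∘τ = [2 4 3 1 5]


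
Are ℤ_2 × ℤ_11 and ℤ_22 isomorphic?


Comparing ℤ_2 × ℤ_11 and ℤ_22:
gcd(2,11) = 1, so ℤ_2 × ℤ_11 ≅ ℤ_22 (CRT)

Yes, ℤ_2 × ℤ_11 ≅ ℤ_22


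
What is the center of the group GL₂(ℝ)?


Z(G) = {g ∈ G | gx = xg for all x ∈ G}
Only scalar multiples of the identity commute with all invertible matrices

Z(GL₂(ℝ)) = {aI : a ∈ ℝ, a ≠ 0}


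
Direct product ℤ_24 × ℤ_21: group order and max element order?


|ℤ_24 × ℤ_21| = 24 × 21 = 504
Max element order = lcm(24,21) = 168
Cyclic? No (gcd=3)

|ℤ_24×ℤ_21| = 504, max element order = 168


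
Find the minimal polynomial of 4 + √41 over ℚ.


Let α = 4 + √41. Then α - 4 = √41, so (α - 4)² = 41, giving α² - 8α - 25 = 0. Degree 2 and α ∉ ℚ, so this is the minimal polynomial.

Minimal polynomial: x² - 8x - 25


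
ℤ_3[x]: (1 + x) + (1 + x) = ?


Add coefficients mod 3:
x^0: 1 + 1 = 2 (mod 3)
x^1: 1 + 1 = 2 (mod 3)
Result: 2 + 2x

f + g = 2 + 2x


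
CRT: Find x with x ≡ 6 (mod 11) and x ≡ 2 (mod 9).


m₁ = 11, m₂ = 9, gcd = 1, so CRT applies. M = m₁·m₂ = 99
Let M₁ = M/m₁ = 9, M₂ = M/m₂ = 11
Find y₁ ≡ M₁⁻¹ (mod m₁): 9⁻¹ ≡ 5 (mod 11)
Find y₂ ≡ M₂⁻¹ (mod m₂): 11⁻¹ ≡ 5 (mod 9)
x = a₁·M₁·y₁ + a₂·M₂·y₂ = 6·9·5 + 2·11·5 = 380
Reduce mod 99: x ≡ 83
Check: 83 mod 11 = 6 ✓, 83 mod 9 = 2 ✓

x ≡ 83 (mod 99)


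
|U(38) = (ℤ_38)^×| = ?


U(n) is the group of units mod n; |U(n)| = φ(n)
|U(38)| = φ(38) = 18

|U(38) = (ℤ_38)^×| = 18


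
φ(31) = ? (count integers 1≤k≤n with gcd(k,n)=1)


Factor n: 31 = 31
φ(n) = n · ∏(1 - 1/p) over distinct primes p | n
φ(31) = 31 · (1 - 1/31) = 30

φ(31) = 30


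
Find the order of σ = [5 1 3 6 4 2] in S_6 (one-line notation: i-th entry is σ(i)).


Cycle decomposition: (1 5 4 6 2)
Cycle lengths: 5
Order = lcm(5) = 5

ord(σ) = 5


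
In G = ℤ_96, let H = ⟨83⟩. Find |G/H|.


|⟨83⟩| = n / gcd(83, 96) = 96 / 1 = 96
H is normal (ℤ_96 is abelian).
|G/H| = |G| / |H| = 96 / 96 = 1

|G/H| = 1


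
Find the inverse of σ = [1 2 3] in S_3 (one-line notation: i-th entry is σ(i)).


To find σ⁻¹, swap domain and range:
σ(1) = 1 → σ⁻¹(1) = 1
σ(2) = 2 → σ⁻¹(2) = 2
σ(3) = 3 → σ⁻¹(3) = 3

σ⁻¹ = [1 2 3]


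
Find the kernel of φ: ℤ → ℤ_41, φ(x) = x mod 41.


Kernel = preimage of identity
ker(φ) = {x ∈ ℤ : x ≡ 0 (mod 41)} = 41ℤ = {0, ±41, ±82, ...}

ker(φ) = 41ℤ


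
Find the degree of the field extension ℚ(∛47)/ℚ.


∛47 has minimal polynomial x³ - 47 (irreducible over ℚ since 47 is not a perfect cube)

[ℚ(∛47)/ℚ] = 3


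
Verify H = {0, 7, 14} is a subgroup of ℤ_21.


Subgroup test for H = {0, 7, 14} in (ℤ_21, +):
(1) 0 ∈ H? Yes
(2) Closure: for all a,b ∈ H, (a+b) mod 21 ∈ H? Yes
(3) Inverses: for all a ∈ H, -a mod 21 ∈ H? Yes

Yes, H is a subgroup of ℤ_21


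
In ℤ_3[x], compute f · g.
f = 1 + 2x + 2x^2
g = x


Expand and collect like terms; reduce coefficients mod 3:
x^0: 1·0 = 0 ≡ 0 (mod 3)
x^1: 1·1 + 2·0 = 1 ≡ 1 (mod 3)
x^2: 2·1 + 2·0 = 2 ≡ 2 (mod 3)
x^3: 2·1 = 2 ≡ 2 (mod 3)
Result: x + 2x^2 + 2x^3

f · g = x + 2x^2 + 2x^3


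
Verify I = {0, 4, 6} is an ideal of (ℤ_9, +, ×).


Check ideal conditions for I = {0, 4, 6} in ℤ_9:
(1) I is an additive subgroup? No
(2) For r ∈ ℤ_9 and a ∈ I: r·a ∈ I? No  [counterexample: r=2, a=4, r·a mod 9 = 8 ∉ I]

No, I is not an ideal of ℤ_9


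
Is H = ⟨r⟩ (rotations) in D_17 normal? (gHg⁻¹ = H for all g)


H = ⟨r⟩ (rotations) in D_17
The rotation subgroup ⟨r⟩ has index 2 in D_17, so it is normal

Yes, normal subgroup


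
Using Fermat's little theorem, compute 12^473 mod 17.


Fermat's little theorem: if p is prime and gcd(a,p)=1, then a^(p-1) ≡ 1 (mod p)
p = 17 is prime, gcd(12,17) = 1
Reduce exponent: 473 mod 16 = 9
So 12^473 ≡ 12^9 (mod 17)
12^9 mod 17 = 5

12^473 ≡ 5 (mod 17)


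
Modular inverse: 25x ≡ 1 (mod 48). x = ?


Use the extended Euclidean algorithm to write 1 = 25·s + 48·t; then s mod 48 is the inverse.
Euclidean algorithm:
  25 = 0·48 + 25
  48 = 1·25 + 23
  25 = 1·23 + 2
  23 = 11·2 + 1
  2 = 2·1 + 0
gcd(25,48) = 1
Back-substitution gives: 25·(-23) + 48·(12) = 1
So 25⁻¹ ≡ -23 ≡ 25 (mod 48)
Check: 25 × 25 = 625 ≡ 1 (mod 48) ✓

25⁻¹ ≡ 25 (mod 48)


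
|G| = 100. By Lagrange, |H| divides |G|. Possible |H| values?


Lagrange's theorem: |H| divides |G|
|G| = 100
Divisors of 100: 1, 2, 4, 5, 10, 20, 25, 50, 100

Possible subgroup orders: {1, 2, 4, 5, 10, 20, 25, 50, 100}


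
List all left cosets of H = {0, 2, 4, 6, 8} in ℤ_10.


H = {0, 2, 4, 6, 8}, |H| = 5
Number of cosets = |G|/|H| = 10/5 = 2
0 + H = {0, 2, 4, 6, 8}
1 + H = {1, 3, 5, 7, 9}

Cosets: 0+H={0,2,4,6,8}; 1+H={1,3,5,7,9}


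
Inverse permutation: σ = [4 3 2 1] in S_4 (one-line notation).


To find σ⁻¹, swap domain and range:
σ(1) = 4 → σ⁻¹(4) = 1
σ(2) = 3 → σ⁻¹(3) = 2
σ(3) = 2 → σ⁻¹(2) = 3
σ(4) = 1 → σ⁻¹(1) = 4

σ⁻¹ = [4 3 2 1]


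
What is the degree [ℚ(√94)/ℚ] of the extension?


√94 has minimal polynomial x² - 94 (irreducible over ℚ since 94 is squarefree)

[ℚ(√94)/ℚ] = 2


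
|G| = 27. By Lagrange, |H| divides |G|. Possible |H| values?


Lagrange's theorem: |H| divides |G|
|G| = 27
Divisors of 27: 1, 3, 9, 27

Possible subgroup orders: {1, 3, 9, 27}


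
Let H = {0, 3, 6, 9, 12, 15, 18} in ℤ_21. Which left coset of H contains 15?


15 + H = {15 + h (mod 21) : h ∈ H}
15+0=15, 15+3=18, 15+6=0, 15+9=3, 15+12=6, 15+15=9, 15+18=12
15 + H = {0, 3, 6, 9, 12, 15, 18} = 0 + H

15 + H = {0, 3, 6, 9, 12, 15, 18}


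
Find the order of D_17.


|D_n| = 2n (n rotations and n reflections)
|D_17| = 2×17 = 34

|D_17| = 34


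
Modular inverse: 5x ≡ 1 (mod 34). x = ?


Use the extended Euclidean algorithm to write 1 = 5·s + 34·t; then s mod 34 is the inverse.
Euclidean algorithm:
  5 = 0·34 + 5
  34 = 6·5 + 4
  5 = 1·4 + 1
  4 = 4·1 + 0
gcd(5,34) = 1
Back-substitution gives: 5·(7) + 34·(-1) = 1
So 5⁻¹ ≡ 7 ≡ 7 (mod 34)
Check: 5 × 7 = 35 ≡ 1 (mod 34) ✓

5⁻¹ ≡ 7 (mod 34)


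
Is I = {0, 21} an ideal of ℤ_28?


Check ideal conditions for I = {0, 21} in ℤ_28:
(1) I is an additive subgroup? No
(2) For r ∈ ℤ_28 and a ∈ I: r·a ∈ I? No  [counterexample: r=2, a=21, r·a mod 28 = 14 ∉ I]

No, I is not an ideal of ℤ_28


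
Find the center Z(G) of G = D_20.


Z(G) = {g ∈ G | gx = xg for all x ∈ G}
For even n, Z(D_n) = {e, r^(n/2)}: the 180° rotation r^10 commutes with every reflection and rotation

Z(D_20) = {e, r^10}


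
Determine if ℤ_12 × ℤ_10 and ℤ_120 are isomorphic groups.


Comparing ℤ_12 × ℤ_10 and ℤ_120:
gcd(12,10) = 2 ≠ 1. Max element order in ℤ_12×ℤ_10 is lcm(12,10) = 60 < 120, so it has no element of order 120

No, ℤ_12 × ℤ_10 ≇ ℤ_120


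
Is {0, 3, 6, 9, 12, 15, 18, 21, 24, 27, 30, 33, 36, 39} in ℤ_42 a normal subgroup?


H = {0, 3, 6, 9, 12, 15, 18, 21, 24, 27, 30, 33, 36, 39} in ℤ_42
ℤ_42 is abelian; every subgroup of an abelian group is normal

Yes, normal subgroup


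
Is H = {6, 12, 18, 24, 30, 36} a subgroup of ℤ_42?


Subgroup test for H = {6, 12, 18, 24, 30, 36} in (ℤ_42, +):
(1) 0 ∈ H? No
(2) Closure: for all a,b ∈ H, (a+b) mod 42 ∈ H? No  [counterexample: 6 + 36 = 0 ∉ H]
(3) Inverses: for all a ∈ H, -a mod 42 ∈ H? Yes

No, H is not a subgroup of ℤ_42


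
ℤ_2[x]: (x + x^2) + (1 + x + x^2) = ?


Add coefficients mod 2:
x^0: 0 + 1 = 1 (mod 2)
x^1: 1 + 1 = 0 (mod 2)
x^2: 1 + 1 = 0 (mod 2)
Result: 1

f + g = 1


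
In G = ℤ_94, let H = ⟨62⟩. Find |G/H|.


|⟨62⟩| = n / gcd(62, 94) = 94 / 2 = 47
H is normal (ℤ_94 is abelian).
|G/H| = |G| / |H| = 94 / 47 = 2

|G/H| = 2


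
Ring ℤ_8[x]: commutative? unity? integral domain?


ℤ_8 has zero divisors (2·4 ≡ 0), and these lift to constant zero divisors in ℤ_8[x]; so not an integral domain
Commutative: Yes
Integral domain: No
Has unity: Yes

ℤ_8[x]: Commutative=Yes, Unity=Yes


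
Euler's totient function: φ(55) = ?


Factor n: 55 = 5 × 11
φ(n) = n · ∏(1 - 1/p) over distinct primes p | n
φ(55) = 55 · (1 - 1/5) · (1 - 1/11) = 40

φ(55) = 40


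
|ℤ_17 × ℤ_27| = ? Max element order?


|ℤ_17 × ℤ_27| = 17 × 27 = 459
Max element order = lcm(17,27) = 459
Cyclic? Yes (gcd=1)

|ℤ_17×ℤ_27| = 459, max element order = 459


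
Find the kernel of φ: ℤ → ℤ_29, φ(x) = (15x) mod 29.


Kernel = preimage of identity
ker(φ) = {x ∈ ℤ : 15x ≡ 0 (mod 29)}. gcd(15,29) = 1, so 15x ≡ 0 (mod 29) ⟺ x ≡ 0 (mod 29/1 = 29). Hence ker(φ) = 29ℤ

ker(φ) = 29ℤ


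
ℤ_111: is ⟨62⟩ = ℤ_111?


g generates ℤ_n iff gcd(g, n) = 1
gcd(62, 111) = 1
Since gcd = 1, 62 is a generator.

Yes, 62 generates ℤ_111


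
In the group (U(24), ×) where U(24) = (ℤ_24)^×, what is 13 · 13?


Operation: multiplication mod 24
13 · 13 = (a × b) mod 24 with a = 13, b = 13

13 · 13 = 1


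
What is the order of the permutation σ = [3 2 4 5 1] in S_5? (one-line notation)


Cycle decomposition: (1 3 4 5)
Cycle lengths: 4
Order = lcm(4) = 4

ord(σ) = 4


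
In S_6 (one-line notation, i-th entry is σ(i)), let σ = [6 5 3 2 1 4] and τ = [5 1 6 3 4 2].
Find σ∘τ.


σ∘τ: apply τ first, then σ
1 →τ 5 →σ 1
2 →τ 1 →σ 6
3 →τ 6 →σ 4
4 →τ 3 →σ 3
5 →τ 4 →σ 2
6 →τ 2 →σ 5

σ∘τ = [1 6 4 3 2 5]


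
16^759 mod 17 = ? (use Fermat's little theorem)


Fermat's little theorem: if p is prime and gcd(a,p)=1, then a^(p-1) ≡ 1 (mod p)
p = 17 is prime, gcd(16,17) = 1
Reduce exponent: 759 mod 16 = 7
So 16^759 ≡ 16^7 (mod 17)
16^7 mod 17 = 16

16^759 ≡ 16 (mod 17)


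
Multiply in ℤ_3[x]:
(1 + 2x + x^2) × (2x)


Expand and collect like terms; reduce coefficients mod 3:
x^0: 1·0 = 0 ≡ 0 (mod 3)
x^1: 1·2 + 2·0 = 2 ≡ 2 (mod 3)
x^2: 2·2 + 1·0 = 4 ≡ 1 (mod 3)
x^3: 1·2 = 2 ≡ 2 (mod 3)
Result: 2x + x^2 + 2x^3

f · g = 2x + x^2 + 2x^3


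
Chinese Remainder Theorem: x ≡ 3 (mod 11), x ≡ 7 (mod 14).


m₁ = 11, m₂ = 14, gcd = 1, so CRT applies. M = m₁·m₂ = 154
Let M₁ = M/m₁ = 14, M₂ = M/m₂ = 11
Find y₁ ≡ M₁⁻¹ (mod m₁): 14⁻¹ ≡ 4 (mod 11)
Find y₂ ≡ M₂⁻¹ (mod m₂): 11⁻¹ ≡ 9 (mod 14)
x = a₁·M₁·y₁ + a₂·M₂·y₂ = 3·14·4 + 7·11·9 = 861
Reduce mod 154: x ≡ 91
Check: 91 mod 11 = 3 ✓, 91 mod 14 = 7 ✓

x ≡ 91 (mod 154)
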